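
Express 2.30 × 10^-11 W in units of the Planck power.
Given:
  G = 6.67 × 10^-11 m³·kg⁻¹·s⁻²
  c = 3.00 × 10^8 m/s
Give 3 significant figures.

6.31 × 10^-64

Planck power: P_P = c⁵/G = 3.64 × 10^52 W.
2.30 × 10^-11 / 3.64 × 10^52 = 6.31 × 10^-64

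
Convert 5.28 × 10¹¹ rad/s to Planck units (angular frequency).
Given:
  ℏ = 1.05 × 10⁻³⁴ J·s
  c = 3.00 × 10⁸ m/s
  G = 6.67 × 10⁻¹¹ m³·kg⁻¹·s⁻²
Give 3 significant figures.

2.83 × 10⁻³²

Planck angular frequency: ω_P = √(c⁵/(ℏG)) = 1.86 × 10⁴³ rad/s.
5.28 × 10¹¹ / 1.86 × 10⁴³ = 2.83 × 10⁻³²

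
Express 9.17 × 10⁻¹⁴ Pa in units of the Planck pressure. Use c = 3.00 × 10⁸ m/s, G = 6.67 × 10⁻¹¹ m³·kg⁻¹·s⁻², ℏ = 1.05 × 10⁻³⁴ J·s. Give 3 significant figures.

Planck pressure: p_P = c⁷/(ℏG²) = 4.68 × 10¹¹³ Pa.
9.17 × 10⁻¹⁴ / 4.68 × 10¹¹³ = 1.96 × 10⁻¹²⁷

1.96 × 10⁻¹²⁷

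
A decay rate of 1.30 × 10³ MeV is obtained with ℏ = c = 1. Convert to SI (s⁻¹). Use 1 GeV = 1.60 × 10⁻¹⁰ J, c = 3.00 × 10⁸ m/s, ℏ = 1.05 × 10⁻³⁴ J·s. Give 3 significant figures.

1.98 × 10²⁴ s⁻¹

A rate is [E]/ℏ; divide by ℏ.
1 GeV → 1/ℏ × (1 GeV in J) = 1.52 × 10²⁴ s⁻¹.
Convert the energy scale: 1.30 × 10³ MeV = 1.30 GeV.
Result: 1.30 × 1.52 × 10²⁴ = 1.98 × 10²⁴ s⁻¹.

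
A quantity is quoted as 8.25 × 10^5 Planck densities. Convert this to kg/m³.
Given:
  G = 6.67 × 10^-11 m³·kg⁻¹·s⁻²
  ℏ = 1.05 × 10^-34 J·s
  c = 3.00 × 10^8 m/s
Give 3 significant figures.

4.29 × 10^102 kg/m³

One Planck density: ρ_P = c⁵/(ℏG²) = 5.20 × 10^96 kg/m³.
8.25 × 10^5 × 5.20 × 10^96 kg/m³ = 4.29 × 10^102 kg/m³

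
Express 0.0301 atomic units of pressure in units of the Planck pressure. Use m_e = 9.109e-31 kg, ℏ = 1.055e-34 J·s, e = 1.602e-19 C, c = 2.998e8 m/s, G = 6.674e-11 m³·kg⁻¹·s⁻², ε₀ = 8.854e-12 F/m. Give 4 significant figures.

1.903e-102

atomic unit of pressure: P_au = E_h/a₀³ = m_e⁴e¹⁰/((4πε₀)⁵ℏ⁸) = 2.929e13 Pa
Planck pressure: p_P = c⁷/(ℏG²) = 4.632e113 Pa
0.0301 × 2.929e13 / 4.632e113 = 1.903e-102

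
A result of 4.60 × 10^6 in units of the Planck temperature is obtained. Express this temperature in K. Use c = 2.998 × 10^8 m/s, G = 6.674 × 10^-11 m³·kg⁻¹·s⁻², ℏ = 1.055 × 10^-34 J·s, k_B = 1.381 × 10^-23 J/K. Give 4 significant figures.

One Planck temperature: T_P = √(ℏc⁵/G) / k_B = 1.417 × 10^32 K.
4.60 × 10^6 × 1.417 × 10^32 K = 6.517 × 10^38 K

6.517 × 10^38 K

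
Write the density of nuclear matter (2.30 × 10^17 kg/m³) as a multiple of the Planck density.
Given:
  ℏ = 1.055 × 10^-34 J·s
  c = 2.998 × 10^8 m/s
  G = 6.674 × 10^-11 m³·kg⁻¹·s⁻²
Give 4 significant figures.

Planck density: ρ_P = c⁵/(ℏG²) = 5.154 × 10^96 kg/m³.
2.30 × 10^17 / 5.154 × 10^96 = 4.463 × 10^-80

4.463 × 10^-80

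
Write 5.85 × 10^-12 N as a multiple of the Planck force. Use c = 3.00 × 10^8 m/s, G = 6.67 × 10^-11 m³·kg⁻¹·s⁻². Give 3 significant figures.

4.82 × 10^-56

Planck force: F_P = c⁴/G = 1.21 × 10^44 N.
5.85 × 10^-12 / 1.21 × 10^44 = 4.82 × 10^-56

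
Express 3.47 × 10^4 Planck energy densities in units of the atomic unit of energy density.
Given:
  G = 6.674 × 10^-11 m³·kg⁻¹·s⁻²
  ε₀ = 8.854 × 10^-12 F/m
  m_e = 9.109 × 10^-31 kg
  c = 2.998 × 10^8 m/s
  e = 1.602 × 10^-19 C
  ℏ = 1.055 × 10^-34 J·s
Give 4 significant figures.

Planck energy density: u_P = c⁷/(ℏG²) = 4.632 × 10^113 J/m³
atomic unit of energy density: u_au = E_h/a₀³ = m_e⁴e¹⁰/((4πε₀)⁵ℏ⁸) = 2.929 × 10^13 J/m³
3.47 × 10^4 × 4.632 × 10^113 / 2.929 × 10^13 = 5.488 × 10^104

5.488 × 10^104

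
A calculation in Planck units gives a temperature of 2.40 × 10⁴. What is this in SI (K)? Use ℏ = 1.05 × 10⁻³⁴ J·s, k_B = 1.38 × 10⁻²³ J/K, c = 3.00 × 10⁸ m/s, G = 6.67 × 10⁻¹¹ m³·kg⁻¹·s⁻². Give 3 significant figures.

3.40 × 10³⁶ K

One Planck temperature: T_P = √(ℏc⁵/G) / k_B = 1.42 × 10³² K.
2.40 × 10⁴ × 1.42 × 10³² K = 3.40 × 10³⁶ K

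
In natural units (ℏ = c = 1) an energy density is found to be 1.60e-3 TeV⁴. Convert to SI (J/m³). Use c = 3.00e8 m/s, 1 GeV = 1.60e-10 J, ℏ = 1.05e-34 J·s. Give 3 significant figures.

[E]/[L]³ = [E]⁴/(ℏc)³; restore (ℏc)⁻³.
1 GeV⁴ → 1/(ℏc)³ × (1 GeV in J)⁴ = 2.10e37 J/m³.
Convert the energy scale: 1.60e-3 TeV⁴ = 1.60e9 GeV⁴.
Result: 1.60e9 × 2.10e37 = 3.35e46 J/m³.

3.35e46 J/m³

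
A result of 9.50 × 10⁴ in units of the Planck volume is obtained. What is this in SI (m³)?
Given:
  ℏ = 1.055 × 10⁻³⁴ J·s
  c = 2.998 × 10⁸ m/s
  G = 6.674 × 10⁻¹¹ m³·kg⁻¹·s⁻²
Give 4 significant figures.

4.013 × 10⁻¹⁰⁰ m³

One Planck volume: V_P = (ℏG/c³)^(3/2) = 4.224 × 10⁻¹⁰⁵ m³.
9.50 × 10⁴ × 4.224 × 10⁻¹⁰⁵ m³ = 4.013 × 10⁻¹⁰⁰ m³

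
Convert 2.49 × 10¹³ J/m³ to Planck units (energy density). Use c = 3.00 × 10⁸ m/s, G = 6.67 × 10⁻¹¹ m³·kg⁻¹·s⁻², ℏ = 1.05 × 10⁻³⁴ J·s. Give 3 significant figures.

5.32 × 10⁻¹⁰¹

Planck energy density: u_P = c⁷/(ℏG²) = 4.68 × 10¹¹³ J/m³.
2.49 × 10¹³ / 4.68 × 10¹¹³ = 5.32 × 10⁻¹⁰¹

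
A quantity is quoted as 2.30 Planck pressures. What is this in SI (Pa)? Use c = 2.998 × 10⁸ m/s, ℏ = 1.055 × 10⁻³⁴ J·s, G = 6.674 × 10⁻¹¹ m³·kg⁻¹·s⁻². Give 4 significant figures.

1.065 × 10¹¹⁴ Pa

One Planck pressure: p_P = c⁷/(ℏG²) = 4.632 × 10¹¹³ Pa.
2.30 × 4.632 × 10¹¹³ Pa = 1.065 × 10¹¹⁴ Pa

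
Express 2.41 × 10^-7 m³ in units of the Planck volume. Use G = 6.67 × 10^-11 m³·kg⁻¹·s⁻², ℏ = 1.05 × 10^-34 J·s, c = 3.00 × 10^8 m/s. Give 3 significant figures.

5.77 × 10^97

Planck volume: V_P = (ℏG/c³)^(3/2) = 4.18 × 10^-105 m³.
2.41 × 10^-7 / 4.18 × 10^-105 = 5.77 × 10^97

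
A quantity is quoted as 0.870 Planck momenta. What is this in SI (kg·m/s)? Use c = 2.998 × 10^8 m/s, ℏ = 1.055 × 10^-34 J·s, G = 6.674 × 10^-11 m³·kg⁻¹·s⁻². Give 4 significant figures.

5.678 kg·m/s

One Planck momentum: p_P = √(ℏc³/G) = 6.527 kg·m/s.
0.870 × 6.527 kg·m/s = 5.678 kg·m/s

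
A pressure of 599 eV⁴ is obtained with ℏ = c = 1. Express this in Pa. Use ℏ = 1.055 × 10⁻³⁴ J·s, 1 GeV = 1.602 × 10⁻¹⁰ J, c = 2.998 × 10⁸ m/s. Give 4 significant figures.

Pressure is [E]/[L]³ = [E]⁴/(ℏc)³.
1 GeV⁴ → 1/(ℏc)³ × (1 GeV in J)⁴ = 2.082 × 10³⁷ Pa.
Convert the energy scale: 599 eV⁴ = 5.99 × 10⁻³⁴ GeV⁴.
Result: 5.99 × 10⁻³⁴ × 2.082 × 10³⁷ = 1.247 × 10⁴ Pa.

1.247 × 10⁴ Pa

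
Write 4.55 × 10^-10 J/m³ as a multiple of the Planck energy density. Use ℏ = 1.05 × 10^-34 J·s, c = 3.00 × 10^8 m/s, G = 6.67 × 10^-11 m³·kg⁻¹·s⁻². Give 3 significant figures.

Planck energy density: u_P = c⁷/(ℏG²) = 4.68 × 10^113 J/m³.
4.55 × 10^-10 / 4.68 × 10^113 = 9.72 × 10^-124

9.72 × 10^-124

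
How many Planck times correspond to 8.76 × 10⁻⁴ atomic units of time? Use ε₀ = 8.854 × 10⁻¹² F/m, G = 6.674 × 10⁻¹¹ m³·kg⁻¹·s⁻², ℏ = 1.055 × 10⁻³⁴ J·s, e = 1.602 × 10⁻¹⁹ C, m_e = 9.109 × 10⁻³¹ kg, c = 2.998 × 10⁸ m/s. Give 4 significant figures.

atomic unit of time: τ_au = (4πε₀)²ℏ³/(m_e e⁴) = 2.423 × 10⁻¹⁷ s
Planck time: t_P = √(ℏG/c⁵) = 5.392 × 10⁻⁴⁴ s
8.76 × 10⁻⁴ × 2.423 × 10⁻¹⁷ / 5.392 × 10⁻⁴⁴ = 3.936 × 10²³

3.936 × 10²³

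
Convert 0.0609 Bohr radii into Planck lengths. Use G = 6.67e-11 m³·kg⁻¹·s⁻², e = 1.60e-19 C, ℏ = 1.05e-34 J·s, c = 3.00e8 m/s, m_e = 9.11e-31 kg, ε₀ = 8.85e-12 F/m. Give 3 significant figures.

1.99e23

Bohr radius: a₀ = 4πε₀ℏ²/(m_e e²) = 5.26e-11 m
Planck length: ℓ_P = √(ℏG/c³) = 1.61e-35 m
0.0609 × 5.26e-11 / 1.61e-35 = 1.99e23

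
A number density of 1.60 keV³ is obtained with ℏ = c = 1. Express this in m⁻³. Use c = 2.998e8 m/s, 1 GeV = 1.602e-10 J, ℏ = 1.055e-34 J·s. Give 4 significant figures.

Number density is [L]⁻³ = [E]³/(ℏc)³.
1 GeV³ → 1/(ℏc)³ × (1 GeV in J)³ = 1.299e47 m⁻³.
Convert the energy scale: 1.60 keV³ = 1.60e-18 GeV³.
Result: 1.60e-18 × 1.299e47 = 2.079e29 m⁻³.

2.079e29 m⁻³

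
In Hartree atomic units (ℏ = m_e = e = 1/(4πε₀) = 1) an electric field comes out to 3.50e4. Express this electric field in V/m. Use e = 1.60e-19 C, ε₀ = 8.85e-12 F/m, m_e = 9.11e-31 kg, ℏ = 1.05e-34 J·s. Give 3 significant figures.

One atomic unit of electric field: E_au = E_h/(e a₀) = m_e²e⁵/((4πε₀)³ℏ⁴) = 5.20e11 V/m.
3.50e4 × 5.20e11 V/m = 1.82e16 V/m

1.82e16 V/m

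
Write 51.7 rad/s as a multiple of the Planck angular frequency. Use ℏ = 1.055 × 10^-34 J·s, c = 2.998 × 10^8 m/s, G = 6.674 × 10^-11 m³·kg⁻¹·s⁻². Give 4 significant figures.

2.788 × 10^-42

Planck angular frequency: ω_P = √(c⁵/(ℏG)) = 1.855 × 10^43 rad/s.
51.7 / 1.855 × 10^43 = 2.788 × 10^-42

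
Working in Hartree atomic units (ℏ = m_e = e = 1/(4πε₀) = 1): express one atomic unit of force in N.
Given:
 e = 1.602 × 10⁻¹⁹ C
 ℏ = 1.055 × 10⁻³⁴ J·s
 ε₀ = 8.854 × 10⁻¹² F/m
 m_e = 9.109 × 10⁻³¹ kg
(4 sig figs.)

From ℏ = m_e = e = 1/(4πε₀) = 1 the force scale is F_au = E_h/a₀ = m_e²e⁶/((4πε₀)³ℏ⁴).
E_h = 4.354 × 10⁻¹⁸ J
a₀ = 5.297 × 10⁻¹¹ m
E_h/a₀ = 8.220 × 10⁻⁸ N

8.220 × 10⁻⁸ N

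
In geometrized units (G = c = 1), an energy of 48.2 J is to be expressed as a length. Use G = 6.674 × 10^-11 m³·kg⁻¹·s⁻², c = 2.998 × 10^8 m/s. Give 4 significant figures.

3.982 × 10^-43 m

Energy → length via G/c⁴.
48.2 J × (G/c⁴) = 3.982 × 10^-43 m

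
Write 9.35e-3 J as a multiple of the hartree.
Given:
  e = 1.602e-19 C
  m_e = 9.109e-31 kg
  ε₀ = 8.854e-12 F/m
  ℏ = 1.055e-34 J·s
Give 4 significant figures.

2.147e15

hartree: E_h = m_e e⁴/(4πε₀ℏ)² = 4.354e-18 J.
9.35e-3 / 4.354e-18 = 2.147e15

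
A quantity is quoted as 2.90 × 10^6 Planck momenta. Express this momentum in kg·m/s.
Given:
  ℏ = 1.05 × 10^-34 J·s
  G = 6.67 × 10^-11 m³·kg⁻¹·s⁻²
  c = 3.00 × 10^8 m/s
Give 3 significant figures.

One Planck momentum: p_P = √(ℏc³/G) = 6.52 kg·m/s.
2.90 × 10^6 × 6.52 kg·m/s = 1.89 × 10^7 kg·m/s

1.89 × 10^7 kg·m/s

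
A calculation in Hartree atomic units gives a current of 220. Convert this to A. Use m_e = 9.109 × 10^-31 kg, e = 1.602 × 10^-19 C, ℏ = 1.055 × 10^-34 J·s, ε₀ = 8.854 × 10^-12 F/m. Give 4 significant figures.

1.455 A

One atomic unit of electric current: I_au = e E_h/ℏ = m_e e⁵/((4πε₀)²ℏ³) = 6.612 × 10^-3 A.
220 × 6.612 × 10^-3 A = 1.455 A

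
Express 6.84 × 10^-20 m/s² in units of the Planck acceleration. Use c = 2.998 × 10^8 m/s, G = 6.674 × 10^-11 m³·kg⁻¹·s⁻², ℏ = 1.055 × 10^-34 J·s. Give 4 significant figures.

Planck acceleration: a_P = √(c⁷/(ℏG)) = 5.560 × 10^51 m/s².
6.84 × 10^-20 / 5.560 × 10^51 = 1.230 × 10^-71

1.230 × 10^-71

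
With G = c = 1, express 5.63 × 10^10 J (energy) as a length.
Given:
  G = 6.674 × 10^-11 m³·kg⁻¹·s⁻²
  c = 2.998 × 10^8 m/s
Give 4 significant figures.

4.651 × 10^-34 m

Energy → length via G/c⁴.
5.63 × 10^10 J × (G/c⁴) = 4.651 × 10^-34 m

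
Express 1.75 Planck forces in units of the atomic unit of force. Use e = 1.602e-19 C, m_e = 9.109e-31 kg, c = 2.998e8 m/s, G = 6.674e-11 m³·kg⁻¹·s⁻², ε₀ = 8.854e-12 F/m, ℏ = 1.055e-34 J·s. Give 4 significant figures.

2.577e51

Planck force: F_P = c⁴/G = 1.210e44 N
atomic unit of force: F_au = E_h/a₀ = m_e²e⁶/((4πε₀)³ℏ⁴) = 8.220e-8 N
1.75 × 1.210e44 / 8.220e-8 = 2.577e51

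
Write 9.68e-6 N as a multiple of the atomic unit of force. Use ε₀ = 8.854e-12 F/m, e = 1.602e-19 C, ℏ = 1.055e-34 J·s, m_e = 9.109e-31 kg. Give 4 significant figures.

atomic unit of force: F_au = E_h/a₀ = m_e²e⁶/((4πε₀)³ℏ⁴) = 8.220e-8 N.
9.68e-6 / 8.220e-8 = 117.8

117.8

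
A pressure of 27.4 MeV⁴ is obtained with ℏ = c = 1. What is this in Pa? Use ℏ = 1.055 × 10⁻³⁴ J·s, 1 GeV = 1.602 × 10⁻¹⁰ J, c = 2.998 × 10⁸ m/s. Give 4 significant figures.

5.704 × 10²⁶ Pa

Pressure is [E]/[L]³ = [E]⁴/(ℏc)³.
1 GeV⁴ → 1/(ℏc)³ × (1 GeV in J)⁴ = 2.082 × 10³⁷ Pa.
Convert the energy scale: 27.4 MeV⁴ = 2.74 × 10⁻¹¹ GeV⁴.
Result: 2.74 × 10⁻¹¹ × 2.082 × 10³⁷ = 5.704 × 10²⁶ Pa.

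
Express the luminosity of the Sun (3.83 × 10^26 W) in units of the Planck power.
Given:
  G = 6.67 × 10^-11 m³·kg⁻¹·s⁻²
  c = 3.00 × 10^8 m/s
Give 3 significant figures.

Planck power: P_P = c⁵/G = 3.64 × 10^52 W.
3.83 × 10^26 / 3.64 × 10^52 = 1.05 × 10^-26

1.05 × 10^-26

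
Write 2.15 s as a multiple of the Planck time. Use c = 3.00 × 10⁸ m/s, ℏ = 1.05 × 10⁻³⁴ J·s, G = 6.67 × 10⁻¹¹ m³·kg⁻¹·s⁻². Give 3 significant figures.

Planck time: t_P = √(ℏG/c⁵) = 5.37 × 10⁻⁴⁴ s.
2.15 / 5.37 × 10⁻⁴⁴ = 4.00 × 10⁴³

4.00 × 10⁴³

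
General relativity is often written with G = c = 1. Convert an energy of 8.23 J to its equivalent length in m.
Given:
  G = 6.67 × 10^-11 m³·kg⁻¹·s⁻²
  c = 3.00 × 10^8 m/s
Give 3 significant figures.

Energy → length via G/c⁴.
8.23 J × (G/c⁴) = 6.78 × 10^-44 m

6.78 × 10^-44 m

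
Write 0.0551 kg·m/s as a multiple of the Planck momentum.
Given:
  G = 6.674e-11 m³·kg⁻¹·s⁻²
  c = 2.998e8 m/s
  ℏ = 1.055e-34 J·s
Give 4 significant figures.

Planck momentum: p_P = √(ℏc³/G) = 6.527 kg·m/s.
0.0551 / 6.527 = 8.442e-3

8.442e-3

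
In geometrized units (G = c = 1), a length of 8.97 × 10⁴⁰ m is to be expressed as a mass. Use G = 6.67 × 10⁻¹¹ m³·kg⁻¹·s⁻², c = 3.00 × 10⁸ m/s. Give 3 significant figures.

1.21 × 10⁶⁸ kg

Length → mass via c²/G.
8.97 × 10⁴⁰ m × (c²/G) = 1.21 × 10⁶⁸ kg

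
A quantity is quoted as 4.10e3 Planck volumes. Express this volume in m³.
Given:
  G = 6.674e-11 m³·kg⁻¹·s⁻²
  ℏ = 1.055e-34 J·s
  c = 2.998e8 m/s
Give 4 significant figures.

One Planck volume: V_P = (ℏG/c³)^(3/2) = 4.224e-105 m³.
4.10e3 × 4.224e-105 m³ = 1.732e-101 m³

1.732e-101 m³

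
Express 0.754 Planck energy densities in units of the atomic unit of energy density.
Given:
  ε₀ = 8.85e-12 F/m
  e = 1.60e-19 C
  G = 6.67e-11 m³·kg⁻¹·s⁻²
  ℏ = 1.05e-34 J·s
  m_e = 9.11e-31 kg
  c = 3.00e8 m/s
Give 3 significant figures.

1.17e100

Planck energy density: u_P = c⁷/(ℏG²) = 4.68e113 J/m³
atomic unit of energy density: u_au = E_h/a₀³ = m_e⁴e¹⁰/((4πε₀)⁵ℏ⁸) = 3.01e13 J/m³
0.754 × 4.68e113 / 3.01e13 = 1.17e100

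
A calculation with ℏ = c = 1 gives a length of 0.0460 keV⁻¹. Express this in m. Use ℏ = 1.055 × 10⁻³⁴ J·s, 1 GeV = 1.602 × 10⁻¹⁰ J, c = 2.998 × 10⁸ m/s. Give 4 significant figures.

A length is [E]⁻¹ in ℏ=c=1; restore one factor of ℏc.
1 GeV⁻¹ → ℏc × (1 GeV in J)⁻¹ = 1.974 × 10⁻¹⁶ m.
Convert the energy scale: 0.0460 keV⁻¹ = 4.60 × 10⁴ GeV⁻¹.
Result: 4.60 × 10⁴ × 1.974 × 10⁻¹⁶ = 9.082 × 10⁻¹² m.

9.082 × 10⁻¹² m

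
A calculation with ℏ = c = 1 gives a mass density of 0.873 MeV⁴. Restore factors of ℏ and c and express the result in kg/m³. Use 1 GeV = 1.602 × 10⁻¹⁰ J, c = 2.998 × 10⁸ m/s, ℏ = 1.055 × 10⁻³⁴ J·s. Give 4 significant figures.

2.022 × 10⁸ kg/m³

Mass density is [E]/(c²[L]³) = [E]⁴/(ℏ³c⁵).
1 GeV⁴ → 1/(ℏ³c⁵) × (1 GeV in J)⁴ = 2.316 × 10²⁰ kg/m³.
Convert the energy scale: 0.873 MeV⁴ = 8.73 × 10⁻¹³ GeV⁴.
Result: 8.73 × 10⁻¹³ × 2.316 × 10²⁰ = 2.022 × 10⁸ kg/m³.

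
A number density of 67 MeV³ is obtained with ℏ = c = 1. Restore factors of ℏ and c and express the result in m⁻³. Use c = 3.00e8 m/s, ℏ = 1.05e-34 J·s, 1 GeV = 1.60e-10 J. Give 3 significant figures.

Number density is [L]⁻³ = [E]³/(ℏc)³.
1 GeV³ → 1/(ℏc)³ × (1 GeV in J)³ = 1.31e47 m⁻³.
Convert the energy scale: 67 MeV³ = 6.70e-8 GeV³.
Result: 6.70e-8 × 1.31e47 = 8.78e39 m⁻³.

8.78e39 m⁻³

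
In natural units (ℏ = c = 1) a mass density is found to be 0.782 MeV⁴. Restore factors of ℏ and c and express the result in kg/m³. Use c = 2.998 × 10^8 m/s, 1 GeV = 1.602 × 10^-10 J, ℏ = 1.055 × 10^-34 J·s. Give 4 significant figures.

Mass density is [E]/(c²[L]³) = [E]⁴/(ℏ³c⁵).
1 GeV⁴ → 1/(ℏ³c⁵) × (1 GeV in J)⁴ = 2.316 × 10^20 kg/m³.
Convert the energy scale: 0.782 MeV⁴ = 7.82 × 10^-13 GeV⁴.
Result: 7.82 × 10^-13 × 2.316 × 10^20 = 1.811 × 10^8 kg/m³.

1.811 × 10^8 kg/m³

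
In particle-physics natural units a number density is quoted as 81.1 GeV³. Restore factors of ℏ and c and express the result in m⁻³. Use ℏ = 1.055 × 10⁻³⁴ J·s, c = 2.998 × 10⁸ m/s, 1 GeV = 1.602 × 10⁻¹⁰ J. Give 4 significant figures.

Number density is [L]⁻³ = [E]³/(ℏc)³.
1 GeV³ → 1/(ℏc)³ × (1 GeV in J)³ = 1.299 × 10⁴⁷ m⁻³.
Result: 81.1 × 1.299 × 10⁴⁷ = 1.054 × 10⁴⁹ m⁻³.

1.054 × 10⁴⁹ m⁻³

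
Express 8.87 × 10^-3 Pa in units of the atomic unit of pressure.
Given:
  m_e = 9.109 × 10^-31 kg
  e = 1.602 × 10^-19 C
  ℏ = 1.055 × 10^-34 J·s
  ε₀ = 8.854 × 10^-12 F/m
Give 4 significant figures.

atomic unit of pressure: P_au = E_h/a₀³ = m_e⁴e¹⁰/((4πε₀)⁵ℏ⁸) = 2.929 × 10^13 Pa.
8.87 × 10^-3 / 2.929 × 10^13 = 3.028 × 10^-16

3.028 × 10^-16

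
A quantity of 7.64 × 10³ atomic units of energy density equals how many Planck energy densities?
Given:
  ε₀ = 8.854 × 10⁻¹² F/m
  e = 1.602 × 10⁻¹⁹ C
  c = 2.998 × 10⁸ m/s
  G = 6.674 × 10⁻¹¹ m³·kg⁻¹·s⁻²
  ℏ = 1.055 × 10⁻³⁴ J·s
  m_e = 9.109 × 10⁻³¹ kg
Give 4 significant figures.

4.831 × 10⁻⁹⁷

atomic unit of energy density: u_au = E_h/a₀³ = m_e⁴e¹⁰/((4πε₀)⁵ℏ⁸) = 2.929 × 10¹³ J/m³
Planck energy density: u_P = c⁷/(ℏG²) = 4.632 × 10¹¹³ J/m³
7.64 × 10³ × 2.929 × 10¹³ / 4.632 × 10¹¹³ = 4.831 × 10⁻⁹⁷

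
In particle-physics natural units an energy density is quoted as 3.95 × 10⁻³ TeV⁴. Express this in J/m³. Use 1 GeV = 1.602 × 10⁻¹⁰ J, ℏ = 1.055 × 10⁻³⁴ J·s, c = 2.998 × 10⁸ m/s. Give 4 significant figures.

[E]/[L]³ = [E]⁴/(ℏc)³; restore (ℏc)⁻³.
1 GeV⁴ → 1/(ℏc)³ × (1 GeV in J)⁴ = 2.082 × 10³⁷ J/m³.
Convert the energy scale: 3.95 × 10⁻³ TeV⁴ = 3.95 × 10⁹ GeV⁴.
Result: 3.95 × 10⁹ × 2.082 × 10³⁷ = 8.222 × 10⁴⁶ J/m³.

8.222 × 10⁴⁶ J/m³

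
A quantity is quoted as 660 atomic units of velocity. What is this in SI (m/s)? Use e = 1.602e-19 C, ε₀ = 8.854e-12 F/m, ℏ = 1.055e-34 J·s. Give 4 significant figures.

1.443e9 m/s

One atomic unit of velocity: v_au = e²/(4πε₀ℏ) = 2.186e6 m/s.
660 × 2.186e6 m/s = 1.443e9 m/s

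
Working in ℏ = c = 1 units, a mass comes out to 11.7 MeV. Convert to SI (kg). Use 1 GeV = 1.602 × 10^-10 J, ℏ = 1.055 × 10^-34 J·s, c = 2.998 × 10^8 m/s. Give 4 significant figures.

Mass is [E]/c²; divide by c².
1 GeV → 1/c² × (1 GeV in J) = 1.782 × 10^-27 kg.
Convert the energy scale: 11.7 MeV = 0.0117 GeV.
Result: 0.0117 × 1.782 × 10^-27 = 2.085 × 10^-29 kg.

2.085 × 10^-29 kg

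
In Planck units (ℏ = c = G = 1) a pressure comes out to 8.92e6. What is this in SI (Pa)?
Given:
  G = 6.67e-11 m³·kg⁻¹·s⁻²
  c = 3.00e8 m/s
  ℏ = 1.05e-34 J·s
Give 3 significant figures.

One Planck pressure: p_P = c⁷/(ℏG²) = 4.68e113 Pa.
8.92e6 × 4.68e113 Pa = 4.18e120 Pa

4.18e120 Pa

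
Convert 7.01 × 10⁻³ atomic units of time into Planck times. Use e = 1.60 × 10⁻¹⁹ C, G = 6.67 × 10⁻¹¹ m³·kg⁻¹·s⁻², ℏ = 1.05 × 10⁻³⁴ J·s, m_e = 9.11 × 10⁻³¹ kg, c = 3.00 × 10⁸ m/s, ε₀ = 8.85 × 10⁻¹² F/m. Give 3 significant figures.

atomic unit of time: τ_au = (4πε₀)²ℏ³/(m_e e⁴) = 2.40 × 10⁻¹⁷ s
Planck time: t_P = √(ℏG/c⁵) = 5.37 × 10⁻⁴⁴ s
7.01 × 10⁻³ × 2.40 × 10⁻¹⁷ / 5.37 × 10⁻⁴⁴ = 3.13 × 10²⁴

3.13 × 10²⁴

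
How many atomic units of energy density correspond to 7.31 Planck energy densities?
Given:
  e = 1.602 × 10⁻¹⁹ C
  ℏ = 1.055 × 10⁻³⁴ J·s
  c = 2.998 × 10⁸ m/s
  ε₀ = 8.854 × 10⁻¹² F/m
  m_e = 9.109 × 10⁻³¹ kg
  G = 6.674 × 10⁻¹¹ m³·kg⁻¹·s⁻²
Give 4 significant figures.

1.156 × 10¹⁰¹

Planck energy density: u_P = c⁷/(ℏG²) = 4.632 × 10¹¹³ J/m³
atomic unit of energy density: u_au = E_h/a₀³ = m_e⁴e¹⁰/((4πε₀)⁵ℏ⁸) = 2.929 × 10¹³ J/m³
7.31 × 4.632 × 10¹¹³ / 2.929 × 10¹³ = 1.156 × 10¹⁰¹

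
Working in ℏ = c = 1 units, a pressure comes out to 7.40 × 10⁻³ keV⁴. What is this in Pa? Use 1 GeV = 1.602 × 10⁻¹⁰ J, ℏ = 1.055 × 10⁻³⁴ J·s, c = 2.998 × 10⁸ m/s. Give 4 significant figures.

Pressure is [E]/[L]³ = [E]⁴/(ℏc)³.
1 GeV⁴ → 1/(ℏc)³ × (1 GeV in J)⁴ = 2.082 × 10³⁷ Pa.
Convert the energy scale: 7.40 × 10⁻³ keV⁴ = 7.40 × 10⁻²⁷ GeV⁴.
Result: 7.40 × 10⁻²⁷ × 2.082 × 10³⁷ = 1.540 × 10¹¹ Pa.

1.540 × 10¹¹ Pa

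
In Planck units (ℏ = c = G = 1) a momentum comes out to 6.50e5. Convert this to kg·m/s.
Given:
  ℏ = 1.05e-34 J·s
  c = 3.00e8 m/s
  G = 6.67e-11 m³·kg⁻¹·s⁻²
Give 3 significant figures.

4.24e6 kg·m/s

One Planck momentum: p_P = √(ℏc³/G) = 6.52 kg·m/s.
6.50e5 × 6.52 kg·m/s = 4.24e6 kg·m/s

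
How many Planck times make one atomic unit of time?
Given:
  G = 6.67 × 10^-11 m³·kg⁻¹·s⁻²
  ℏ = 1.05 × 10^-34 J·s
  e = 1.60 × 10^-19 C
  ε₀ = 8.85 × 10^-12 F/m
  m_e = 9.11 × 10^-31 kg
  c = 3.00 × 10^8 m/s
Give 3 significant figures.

atomic unit of time: τ_au = (4πε₀)²ℏ³/(m_e e⁴) = 2.40 × 10^-17 s
Planck time: t_P = √(ℏG/c⁵) = 5.37 × 10^-44 s
ratio = 2.40 × 10^-17 / 5.37 × 10^-44 = 4.47 × 10^26

4.47 × 10^26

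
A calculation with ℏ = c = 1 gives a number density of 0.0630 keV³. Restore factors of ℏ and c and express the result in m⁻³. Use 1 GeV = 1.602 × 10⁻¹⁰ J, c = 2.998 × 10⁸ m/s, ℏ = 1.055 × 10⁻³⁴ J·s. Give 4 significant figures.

8.186 × 10²⁷ m⁻³

Number density is [L]⁻³ = [E]³/(ℏc)³.
1 GeV³ → 1/(ℏc)³ × (1 GeV in J)³ = 1.299 × 10⁴⁷ m⁻³.
Convert the energy scale: 0.0630 keV³ = 6.30 × 10⁻²⁰ GeV³.
Result: 6.30 × 10⁻²⁰ × 1.299 × 10⁴⁷ = 8.186 × 10²⁷ m⁻³.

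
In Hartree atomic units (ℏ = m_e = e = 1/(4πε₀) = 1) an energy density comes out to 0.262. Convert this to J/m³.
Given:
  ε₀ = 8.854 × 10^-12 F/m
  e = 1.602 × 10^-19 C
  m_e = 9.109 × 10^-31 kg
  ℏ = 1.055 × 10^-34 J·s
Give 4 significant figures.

7.674 × 10^12 J/m³

One atomic unit of energy density: u_au = E_h/a₀³ = m_e⁴e¹⁰/((4πε₀)⁵ℏ⁸) = 2.929 × 10^13 J/m³.
0.262 × 2.929 × 10^13 J/m³ = 7.674 × 10^12 J/m³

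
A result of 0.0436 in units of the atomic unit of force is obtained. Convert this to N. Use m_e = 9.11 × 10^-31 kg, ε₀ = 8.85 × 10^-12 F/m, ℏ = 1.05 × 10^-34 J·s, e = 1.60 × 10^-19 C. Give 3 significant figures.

One atomic unit of force: F_au = E_h/a₀ = m_e²e⁶/((4πε₀)³ℏ⁴) = 8.33 × 10^-8 N.
0.0436 × 8.33 × 10^-8 N = 3.63 × 10^-9 N

3.63 × 10^-9 N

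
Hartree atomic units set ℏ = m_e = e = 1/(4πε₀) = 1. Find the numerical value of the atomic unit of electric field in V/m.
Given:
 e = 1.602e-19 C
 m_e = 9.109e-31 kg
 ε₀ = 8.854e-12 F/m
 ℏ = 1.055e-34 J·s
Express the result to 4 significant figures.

The unique combination of the constants set to 1 with dimensions of electric field is E_au = E_h/(e a₀) = m_e²e⁵/((4πε₀)³ℏ⁴).
E_h = 4.354e-18 J
a₀ = 5.297e-11 m
E_h/(e·a₀) = 5.131e11 V/m

5.131e11 V/m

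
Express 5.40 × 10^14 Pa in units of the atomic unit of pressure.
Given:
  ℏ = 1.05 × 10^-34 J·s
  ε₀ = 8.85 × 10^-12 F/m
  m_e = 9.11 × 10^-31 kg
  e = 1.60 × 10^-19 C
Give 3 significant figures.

17.9

atomic unit of pressure: P_au = E_h/a₀³ = m_e⁴e¹⁰/((4πε₀)⁵ℏ⁸) = 3.01 × 10^13 Pa.
5.40 × 10^14 / 3.01 × 10^13 = 17.9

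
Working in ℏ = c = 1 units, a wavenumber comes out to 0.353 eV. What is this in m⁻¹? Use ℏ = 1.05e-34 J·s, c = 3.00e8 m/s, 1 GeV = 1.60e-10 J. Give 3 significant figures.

1.79e6 m⁻¹

Inverse length is [E]/(ℏc).
1 GeV → 1/(ℏc) × (1 GeV in J) = 5.08e15 m⁻¹.
Convert the energy scale: 0.353 eV = 3.53e-10 GeV.
Result: 3.53e-10 × 5.08e15 = 1.79e6 m⁻¹.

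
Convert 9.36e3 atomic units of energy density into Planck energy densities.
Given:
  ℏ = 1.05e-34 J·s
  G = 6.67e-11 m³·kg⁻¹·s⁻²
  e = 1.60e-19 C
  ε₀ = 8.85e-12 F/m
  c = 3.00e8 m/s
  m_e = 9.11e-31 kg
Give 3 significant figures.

atomic unit of energy density: u_au = E_h/a₀³ = m_e⁴e¹⁰/((4πε₀)⁵ℏ⁸) = 3.01e13 J/m³
Planck energy density: u_P = c⁷/(ℏG²) = 4.68e113 J/m³
9.36e3 × 3.01e13 / 4.68e113 = 6.02e-97

6.02e-97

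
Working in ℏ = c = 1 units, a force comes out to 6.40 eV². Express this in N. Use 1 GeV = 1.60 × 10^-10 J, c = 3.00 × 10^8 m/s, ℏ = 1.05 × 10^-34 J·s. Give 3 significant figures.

Force is [E]/[L] = [E]²/(ℏc); restore (ℏc)⁻¹.
1 GeV² → 1/(ℏc) × (1 GeV in J)² = 8.13 × 10^5 N.
Convert the energy scale: 6.40 eV² = 6.40 × 10^-18 GeV².
Result: 6.40 × 10^-18 × 8.13 × 10^5 = 5.20 × 10^-12 N.

5.20 × 10^-12 N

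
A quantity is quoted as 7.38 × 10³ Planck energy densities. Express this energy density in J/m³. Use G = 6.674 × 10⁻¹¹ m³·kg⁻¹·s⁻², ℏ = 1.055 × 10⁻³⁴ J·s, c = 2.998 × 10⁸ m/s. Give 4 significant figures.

3.419 × 10¹¹⁷ J/m³

One Planck energy density: u_P = c⁷/(ℏG²) = 4.632 × 10¹¹³ J/m³.
7.38 × 10³ × 4.632 × 10¹¹³ J/m³ = 3.419 × 10¹¹⁷ J/m³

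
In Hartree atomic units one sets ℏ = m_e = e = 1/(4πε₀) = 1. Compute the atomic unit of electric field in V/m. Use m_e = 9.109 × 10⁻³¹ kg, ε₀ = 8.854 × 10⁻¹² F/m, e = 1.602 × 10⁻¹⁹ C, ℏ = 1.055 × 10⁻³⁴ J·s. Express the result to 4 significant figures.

E_au = E_h/(e a₀) = m_e²e⁵/((4πε₀)³ℏ⁴)
E_h = 4.354 × 10⁻¹⁸ J
a₀ = 5.297 × 10⁻¹¹ m
E_h/(e·a₀) = 5.131 × 10¹¹ V/m

5.131 × 10¹¹ V/m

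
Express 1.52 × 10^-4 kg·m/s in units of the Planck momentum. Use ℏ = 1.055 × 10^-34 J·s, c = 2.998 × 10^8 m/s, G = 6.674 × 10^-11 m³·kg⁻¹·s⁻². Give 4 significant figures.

2.329 × 10^-5

Planck momentum: p_P = √(ℏc³/G) = 6.527 kg·m/s.
1.52 × 10^-4 / 6.527 = 2.329 × 10^-5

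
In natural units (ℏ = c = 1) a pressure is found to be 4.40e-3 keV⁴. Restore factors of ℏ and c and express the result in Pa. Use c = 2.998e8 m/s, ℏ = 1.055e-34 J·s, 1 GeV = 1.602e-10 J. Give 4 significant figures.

Pressure is [E]/[L]³ = [E]⁴/(ℏc)³.
1 GeV⁴ → 1/(ℏc)³ × (1 GeV in J)⁴ = 2.082e37 Pa.
Convert the energy scale: 4.40e-3 keV⁴ = 4.40e-27 GeV⁴.
Result: 4.40e-27 × 2.082e37 = 9.159e10 Pa.

9.159e10 Pa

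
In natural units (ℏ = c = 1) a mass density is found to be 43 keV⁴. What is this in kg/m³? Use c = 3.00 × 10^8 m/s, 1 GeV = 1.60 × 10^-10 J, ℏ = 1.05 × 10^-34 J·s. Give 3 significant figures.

0.0100 kg/m³

Mass density is [E]/(c²[L]³) = [E]⁴/(ℏ³c⁵).
1 GeV⁴ → 1/(ℏ³c⁵) × (1 GeV in J)⁴ = 2.33 × 10^20 kg/m³.
Convert the energy scale: 43 keV⁴ = 4.30 × 10^-23 GeV⁴.
Result: 4.30 × 10^-23 × 2.33 × 10^20 = 0.0100 kg/m³.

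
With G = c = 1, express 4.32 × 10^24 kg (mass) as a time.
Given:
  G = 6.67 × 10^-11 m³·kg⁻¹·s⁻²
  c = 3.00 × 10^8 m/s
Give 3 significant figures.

Mass → time via G/c³.
4.32 × 10^24 kg × (G/c³) = 1.07 × 10^-11 s

1.07 × 10^-11 s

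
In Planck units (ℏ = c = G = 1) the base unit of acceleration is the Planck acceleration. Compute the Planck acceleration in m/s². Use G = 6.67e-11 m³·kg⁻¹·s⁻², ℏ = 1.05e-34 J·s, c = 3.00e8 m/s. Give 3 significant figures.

a_P = √(c⁷/(ℏG))
  = √(3.12e103)
  = 5.59e51 m/s²

5.59e51 m/s²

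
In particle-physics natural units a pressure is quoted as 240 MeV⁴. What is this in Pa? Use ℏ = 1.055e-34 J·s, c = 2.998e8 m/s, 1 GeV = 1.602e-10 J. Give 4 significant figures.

Pressure is [E]/[L]³ = [E]⁴/(ℏc)³.
1 GeV⁴ → 1/(ℏc)³ × (1 GeV in J)⁴ = 2.082e37 Pa.
Convert the energy scale: 240 MeV⁴ = 2.40e-10 GeV⁴.
Result: 2.40e-10 × 2.082e37 = 4.996e27 Pa.

4.996e27 Pa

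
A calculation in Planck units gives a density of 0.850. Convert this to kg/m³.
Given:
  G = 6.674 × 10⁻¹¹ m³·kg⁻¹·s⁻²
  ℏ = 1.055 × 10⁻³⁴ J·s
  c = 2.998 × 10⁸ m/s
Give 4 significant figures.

4.381 × 10⁹⁶ kg/m³

One Planck density: ρ_P = c⁵/(ℏG²) = 5.154 × 10⁹⁶ kg/m³.
0.850 × 5.154 × 10⁹⁶ kg/m³ = 4.381 × 10⁹⁶ kg/m³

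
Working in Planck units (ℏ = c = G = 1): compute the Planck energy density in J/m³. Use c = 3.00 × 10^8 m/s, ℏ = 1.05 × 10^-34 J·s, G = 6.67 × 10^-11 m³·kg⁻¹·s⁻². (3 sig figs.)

The unique combination of the constants set to 1 with dimensions of energy density is u_P = c⁷/(ℏG²).
  = 2.19 × 10^59 / 4.67 × 10^-55
  = 4.68 × 10^113 J/m³

4.68 × 10^113 J/m³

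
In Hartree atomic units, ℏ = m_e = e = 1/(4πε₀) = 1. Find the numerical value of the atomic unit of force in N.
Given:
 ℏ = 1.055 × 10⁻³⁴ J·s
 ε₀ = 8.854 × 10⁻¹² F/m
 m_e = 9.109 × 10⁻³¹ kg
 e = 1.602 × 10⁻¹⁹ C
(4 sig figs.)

8.220 × 10⁻⁸ N

Dimensional analysis gives F_au = E_h/a₀ = m_e²e⁶/((4πε₀)³ℏ⁴).
E_h = 4.354 × 10⁻¹⁸ J
a₀ = 5.297 × 10⁻¹¹ m
E_h/a₀ = 8.220 × 10⁻⁸ N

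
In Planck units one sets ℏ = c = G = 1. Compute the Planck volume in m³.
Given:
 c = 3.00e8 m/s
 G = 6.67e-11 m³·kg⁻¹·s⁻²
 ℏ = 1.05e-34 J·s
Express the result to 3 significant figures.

V_P = (ℏG/c³)^(3/2)
  = √(1.75e-209)
  = 4.18e-105 m³

4.18e-105 m³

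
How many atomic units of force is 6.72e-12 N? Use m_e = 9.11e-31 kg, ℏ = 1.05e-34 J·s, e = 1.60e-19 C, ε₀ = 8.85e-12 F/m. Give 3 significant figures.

atomic unit of force: F_au = E_h/a₀ = m_e²e⁶/((4πε₀)³ℏ⁴) = 8.33e-8 N.
6.72e-12 / 8.33e-8 = 8.07e-5

8.07e-5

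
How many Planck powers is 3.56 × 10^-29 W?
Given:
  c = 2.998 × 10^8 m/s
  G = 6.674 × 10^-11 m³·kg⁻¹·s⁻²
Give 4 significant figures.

9.810 × 10^-82

Planck power: P_P = c⁵/G = 3.629 × 10^52 W.
3.56 × 10^-29 / 3.629 × 10^52 = 9.810 × 10^-82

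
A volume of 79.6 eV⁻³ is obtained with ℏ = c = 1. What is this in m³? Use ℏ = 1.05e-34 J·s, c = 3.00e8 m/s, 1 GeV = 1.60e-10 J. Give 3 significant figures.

6.07e-19 m³

Volume is [L]³ = [E]⁻³·(ℏc)³.
1 GeV⁻³ → (ℏc)³ × (1 GeV in J)⁻³ = 7.63e-48 m³.
Convert the energy scale: 79.6 eV⁻³ = 7.96e28 GeV⁻³.
Result: 7.96e28 × 7.63e-48 = 6.07e-19 m³.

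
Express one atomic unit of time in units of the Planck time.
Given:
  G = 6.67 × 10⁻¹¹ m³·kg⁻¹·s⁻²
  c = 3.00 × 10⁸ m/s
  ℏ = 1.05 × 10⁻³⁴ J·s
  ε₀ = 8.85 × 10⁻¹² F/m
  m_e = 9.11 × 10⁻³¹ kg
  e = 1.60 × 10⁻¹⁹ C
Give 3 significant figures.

4.47 × 10²⁶

atomic unit of time: τ_au = (4πε₀)²ℏ³/(m_e e⁴) = 2.40 × 10⁻¹⁷ s
Planck time: t_P = √(ℏG/c⁵) = 5.37 × 10⁻⁴⁴ s
ratio = 2.40 × 10⁻¹⁷ / 5.37 × 10⁻⁴⁴ = 4.47 × 10²⁶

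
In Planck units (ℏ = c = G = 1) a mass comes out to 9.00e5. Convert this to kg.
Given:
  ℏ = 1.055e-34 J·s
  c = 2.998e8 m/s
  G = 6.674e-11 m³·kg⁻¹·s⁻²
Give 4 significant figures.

0.01959 kg

One Planck mass: m_P = √(ℏc/G) = 2.177e-8 kg.
9.00e5 × 2.177e-8 kg = 0.01959 kg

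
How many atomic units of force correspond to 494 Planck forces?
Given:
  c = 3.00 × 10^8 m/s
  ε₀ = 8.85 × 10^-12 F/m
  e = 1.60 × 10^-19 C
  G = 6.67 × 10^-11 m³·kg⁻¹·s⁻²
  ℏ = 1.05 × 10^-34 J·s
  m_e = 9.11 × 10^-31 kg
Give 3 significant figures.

7.20 × 10^53

Planck force: F_P = c⁴/G = 1.21 × 10^44 N
atomic unit of force: F_au = E_h/a₀ = m_e²e⁶/((4πε₀)³ℏ⁴) = 8.33 × 10^-8 N
494 × 1.21 × 10^44 / 8.33 × 10^-8 = 7.20 × 10^53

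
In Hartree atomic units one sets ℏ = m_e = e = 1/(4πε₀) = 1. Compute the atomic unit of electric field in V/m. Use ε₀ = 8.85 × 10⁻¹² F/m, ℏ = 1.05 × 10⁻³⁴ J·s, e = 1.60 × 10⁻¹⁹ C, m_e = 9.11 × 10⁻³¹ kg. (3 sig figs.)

E_au = E_h/(e a₀) = m_e²e⁵/((4πε₀)³ℏ⁴)
E_h = 4.38 × 10⁻¹⁸ J
a₀ = 5.26 × 10⁻¹¹ m
E_h/(e·a₀) = 5.20 × 10¹¹ V/m

5.20 × 10¹¹ V/m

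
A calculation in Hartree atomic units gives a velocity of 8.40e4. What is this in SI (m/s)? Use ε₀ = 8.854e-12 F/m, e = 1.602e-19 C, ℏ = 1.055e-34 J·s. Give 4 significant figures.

1.837e11 m/s

One atomic unit of velocity: v_au = e²/(4πε₀ℏ) = 2.186e6 m/s.
8.40e4 × 2.186e6 m/s = 1.837e11 m/s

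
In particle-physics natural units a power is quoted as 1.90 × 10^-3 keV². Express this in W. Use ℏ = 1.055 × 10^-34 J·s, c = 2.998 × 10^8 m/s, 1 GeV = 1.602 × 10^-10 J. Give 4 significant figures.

0.4622 W

Power is [E]/[T] = [E]²/ℏ.
1 GeV² → 1/ℏ × (1 GeV in J)² = 2.433 × 10^14 W.
Convert the energy scale: 1.90 × 10^-3 keV² = 1.90 × 10^-15 GeV².
Result: 1.90 × 10^-15 × 2.433 × 10^14 = 0.4622 W.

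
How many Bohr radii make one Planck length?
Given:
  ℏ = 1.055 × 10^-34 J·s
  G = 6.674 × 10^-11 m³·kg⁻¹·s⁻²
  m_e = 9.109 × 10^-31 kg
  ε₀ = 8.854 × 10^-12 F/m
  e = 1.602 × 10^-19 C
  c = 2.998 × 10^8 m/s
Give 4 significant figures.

3.051 × 10^-25

Planck length: ℓ_P = √(ℏG/c³) = 1.616 × 10^-35 m
Bohr radius: a₀ = 4πε₀ℏ²/(m_e e²) = 5.297 × 10^-11 m
ratio = 1.616 × 10^-35 / 5.297 × 10^-11 = 3.051 × 10^-25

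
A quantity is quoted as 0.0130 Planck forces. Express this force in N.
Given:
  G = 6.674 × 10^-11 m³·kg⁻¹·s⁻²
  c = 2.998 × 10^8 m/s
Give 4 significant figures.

1.574 × 10^42 N

One Planck force: F_P = c⁴/G = 1.210 × 10^44 N.
0.0130 × 1.210 × 10^44 N = 1.574 × 10^42 N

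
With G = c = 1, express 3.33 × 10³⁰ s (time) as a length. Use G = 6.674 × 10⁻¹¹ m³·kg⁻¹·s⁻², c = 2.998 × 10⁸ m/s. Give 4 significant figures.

Time → length via c.
3.33 × 10³⁰ s × (c) = 9.983 × 10³⁸ m

9.983 × 10³⁸ m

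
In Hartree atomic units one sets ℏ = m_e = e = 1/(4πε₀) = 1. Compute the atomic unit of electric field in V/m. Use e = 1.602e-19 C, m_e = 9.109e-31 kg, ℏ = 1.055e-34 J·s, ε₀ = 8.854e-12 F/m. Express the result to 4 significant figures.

E_au = E_h/(e a₀) = m_e²e⁵/((4πε₀)³ℏ⁴)
E_h = 4.354e-18 J
a₀ = 5.297e-11 m
E_h/(e·a₀) = 5.131e11 V/m

5.131e11 V/m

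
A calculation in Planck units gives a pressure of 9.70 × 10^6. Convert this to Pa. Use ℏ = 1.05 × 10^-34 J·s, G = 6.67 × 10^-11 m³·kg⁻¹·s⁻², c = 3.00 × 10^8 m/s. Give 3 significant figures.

One Planck pressure: p_P = c⁷/(ℏG²) = 4.68 × 10^113 Pa.
9.70 × 10^6 × 4.68 × 10^113 Pa = 4.54 × 10^120 Pa

4.54 × 10^120 Pa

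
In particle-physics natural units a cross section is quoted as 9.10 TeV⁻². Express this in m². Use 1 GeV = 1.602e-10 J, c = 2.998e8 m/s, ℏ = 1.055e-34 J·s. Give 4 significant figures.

3.547e-37 m²

Area is [L]² = [E]⁻²·(ℏc)²; restore (ℏc)².
1 GeV⁻² → (ℏc)² × (1 GeV in J)⁻² = 3.898e-32 m².
Convert the energy scale: 9.10 TeV⁻² = 9.10e-6 GeV⁻².
Result: 9.10e-6 × 3.898e-32 = 3.547e-37 m².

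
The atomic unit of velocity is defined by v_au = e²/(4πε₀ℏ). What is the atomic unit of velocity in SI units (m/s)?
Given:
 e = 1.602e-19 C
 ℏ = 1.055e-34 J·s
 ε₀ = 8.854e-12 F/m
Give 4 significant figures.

2.186e6 m/s

v_au = e²/(4πε₀ℏ)
  = 2.566e-38 / 1.174e-44
  = 2.186e6 m/s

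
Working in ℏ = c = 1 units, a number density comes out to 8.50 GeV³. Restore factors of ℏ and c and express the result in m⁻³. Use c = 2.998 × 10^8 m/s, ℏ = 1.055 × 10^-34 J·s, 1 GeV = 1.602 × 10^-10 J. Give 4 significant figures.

Number density is [L]⁻³ = [E]³/(ℏc)³.
1 GeV³ → 1/(ℏc)³ × (1 GeV in J)³ = 1.299 × 10^47 m⁻³.
Result: 8.50 × 1.299 × 10^47 = 1.104 × 10^48 m⁻³.

1.104 × 10^48 m⁻³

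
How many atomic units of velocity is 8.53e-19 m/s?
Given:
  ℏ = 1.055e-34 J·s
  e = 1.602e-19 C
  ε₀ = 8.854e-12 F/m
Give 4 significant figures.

3.901e-25

atomic unit of velocity: v_au = e²/(4πε₀ℏ) = 2.186e6 m/s.
8.53e-19 / 2.186e6 = 3.901e-25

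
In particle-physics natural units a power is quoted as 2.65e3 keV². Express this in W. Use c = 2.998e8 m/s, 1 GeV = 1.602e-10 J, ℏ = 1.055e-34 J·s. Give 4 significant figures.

6.446e5 W

Power is [E]/[T] = [E]²/ℏ.
1 GeV² → 1/ℏ × (1 GeV in J)² = 2.433e14 W.
Convert the energy scale: 2.65e3 keV² = 2.65e-9 GeV².
Result: 2.65e-9 × 2.433e14 = 6.446e5 W.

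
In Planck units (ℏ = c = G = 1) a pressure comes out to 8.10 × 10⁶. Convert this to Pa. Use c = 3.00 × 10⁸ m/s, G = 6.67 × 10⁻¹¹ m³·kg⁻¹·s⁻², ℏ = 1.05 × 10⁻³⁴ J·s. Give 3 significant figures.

One Planck pressure: p_P = c⁷/(ℏG²) = 4.68 × 10¹¹³ Pa.
8.10 × 10⁶ × 4.68 × 10¹¹³ Pa = 3.79 × 10¹²⁰ Pa

3.79 × 10¹²⁰ Pa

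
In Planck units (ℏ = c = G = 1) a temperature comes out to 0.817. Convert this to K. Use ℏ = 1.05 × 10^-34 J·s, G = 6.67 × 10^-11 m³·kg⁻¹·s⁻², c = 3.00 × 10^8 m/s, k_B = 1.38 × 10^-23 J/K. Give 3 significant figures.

One Planck temperature: T_P = √(ℏc⁵/G) / k_B = 1.42 × 10^32 K.
0.817 × 1.42 × 10^32 K = 1.16 × 10^32 K

1.16 × 10^32 K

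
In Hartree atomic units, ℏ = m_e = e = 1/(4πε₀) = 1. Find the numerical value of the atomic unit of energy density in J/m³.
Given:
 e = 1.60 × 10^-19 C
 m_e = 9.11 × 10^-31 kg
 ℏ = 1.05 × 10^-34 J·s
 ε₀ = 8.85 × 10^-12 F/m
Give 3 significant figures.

3.01 × 10^13 J/m³

From ℏ = m_e = e = 1/(4πε₀) = 1 the energy density scale is u_au = E_h/a₀³ = m_e⁴e¹⁰/((4πε₀)⁵ℏ⁸).
E_h = 4.38 × 10^-18 J
a₀ = 5.26 × 10^-11 m
E_h/a₀³ = 3.01 × 10^13 J/m³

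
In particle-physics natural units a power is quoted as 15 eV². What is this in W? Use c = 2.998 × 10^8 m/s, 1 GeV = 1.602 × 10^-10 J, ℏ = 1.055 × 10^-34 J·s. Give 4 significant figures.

Power is [E]/[T] = [E]²/ℏ.
1 GeV² → 1/ℏ × (1 GeV in J)² = 2.433 × 10^14 W.
Convert the energy scale: 15 eV² = 1.50 × 10^-17 GeV².
Result: 1.50 × 10^-17 × 2.433 × 10^14 = 3.649 × 10^-3 W.

3.649 × 10^-3 W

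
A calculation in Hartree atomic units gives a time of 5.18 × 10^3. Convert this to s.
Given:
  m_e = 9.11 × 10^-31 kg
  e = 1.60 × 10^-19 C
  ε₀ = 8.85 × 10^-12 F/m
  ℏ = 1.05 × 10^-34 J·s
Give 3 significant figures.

One atomic unit of time: τ_au = (4πε₀)²ℏ³/(m_e e⁴) = 2.40 × 10^-17 s.
5.18 × 10^3 × 2.40 × 10^-17 s = 1.24 × 10^-13 s

1.24 × 10^-13 s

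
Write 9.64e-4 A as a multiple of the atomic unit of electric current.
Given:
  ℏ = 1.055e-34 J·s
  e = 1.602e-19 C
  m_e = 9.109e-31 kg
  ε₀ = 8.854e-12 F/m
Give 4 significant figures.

0.1458

atomic unit of electric current: I_au = e E_h/ℏ = m_e e⁵/((4πε₀)²ℏ³) = 6.612e-3 A.
9.64e-4 / 6.612e-3 = 0.1458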